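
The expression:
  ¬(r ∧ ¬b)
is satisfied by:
  {b: True, r: False}
  {r: False, b: False}
  {r: True, b: True}


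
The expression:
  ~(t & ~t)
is always true.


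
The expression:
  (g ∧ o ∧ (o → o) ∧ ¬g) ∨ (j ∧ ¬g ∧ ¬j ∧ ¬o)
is never true.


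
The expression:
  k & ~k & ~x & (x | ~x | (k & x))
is never true.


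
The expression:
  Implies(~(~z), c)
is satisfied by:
  {c: True, z: False}
  {z: False, c: False}
  {z: True, c: True}


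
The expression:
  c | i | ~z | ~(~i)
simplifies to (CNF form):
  c | i | ~z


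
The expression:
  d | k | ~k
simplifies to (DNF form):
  True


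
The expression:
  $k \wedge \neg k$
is never true.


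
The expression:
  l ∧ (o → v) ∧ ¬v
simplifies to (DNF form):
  l ∧ ¬o ∧ ¬v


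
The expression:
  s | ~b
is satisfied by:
  {s: True, b: False}
  {b: False, s: False}
  {b: True, s: True}


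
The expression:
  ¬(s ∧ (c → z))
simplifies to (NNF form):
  (c ∧ ¬z) ∨ ¬s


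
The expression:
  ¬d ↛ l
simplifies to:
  l ∨ ¬d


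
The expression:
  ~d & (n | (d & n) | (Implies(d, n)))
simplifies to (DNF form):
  ~d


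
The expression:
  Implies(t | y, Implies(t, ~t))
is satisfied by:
  {t: False}


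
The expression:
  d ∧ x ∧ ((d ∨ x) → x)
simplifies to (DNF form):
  d ∧ x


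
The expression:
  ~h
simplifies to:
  ~h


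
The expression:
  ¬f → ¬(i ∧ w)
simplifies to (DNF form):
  f ∨ ¬i ∨ ¬w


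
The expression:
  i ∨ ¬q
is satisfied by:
  {i: True, q: False}
  {q: False, i: False}
  {q: True, i: True}


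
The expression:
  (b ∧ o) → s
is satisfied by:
  {s: True, o: False, b: False}
  {s: False, o: False, b: False}
  {b: True, s: True, o: False}
  {b: True, s: False, o: False}
  {o: True, s: True, b: False}
  {o: True, s: False, b: False}
  {o: True, b: True, s: True}


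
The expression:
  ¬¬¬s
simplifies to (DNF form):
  ¬s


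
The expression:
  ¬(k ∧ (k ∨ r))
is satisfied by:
  {k: False}


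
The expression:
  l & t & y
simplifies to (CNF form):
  l & t & y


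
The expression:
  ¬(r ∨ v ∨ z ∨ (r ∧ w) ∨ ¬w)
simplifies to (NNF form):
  w ∧ ¬r ∧ ¬v ∧ ¬z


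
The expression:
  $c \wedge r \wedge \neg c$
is never true.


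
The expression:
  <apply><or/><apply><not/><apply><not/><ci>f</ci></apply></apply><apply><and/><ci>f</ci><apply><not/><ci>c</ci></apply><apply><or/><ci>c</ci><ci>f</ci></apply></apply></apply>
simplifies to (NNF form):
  <ci>f</ci>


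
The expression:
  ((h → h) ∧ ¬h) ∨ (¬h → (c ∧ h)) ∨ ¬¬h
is always true.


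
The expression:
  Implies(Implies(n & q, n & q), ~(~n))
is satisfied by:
  {n: True}


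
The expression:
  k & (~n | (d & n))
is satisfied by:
  {d: True, k: True, n: False}
  {k: True, n: False, d: False}
  {n: True, d: True, k: True}


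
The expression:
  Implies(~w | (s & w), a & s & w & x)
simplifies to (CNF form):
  w & (a | ~s) & (x | ~s)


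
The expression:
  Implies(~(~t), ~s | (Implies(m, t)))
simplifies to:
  True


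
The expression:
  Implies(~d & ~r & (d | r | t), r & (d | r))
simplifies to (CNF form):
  d | r | ~t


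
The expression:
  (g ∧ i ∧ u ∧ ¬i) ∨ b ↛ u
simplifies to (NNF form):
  b ∧ ¬u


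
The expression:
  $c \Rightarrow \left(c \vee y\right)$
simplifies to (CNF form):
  $\text{True}$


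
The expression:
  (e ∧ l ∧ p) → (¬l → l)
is always true.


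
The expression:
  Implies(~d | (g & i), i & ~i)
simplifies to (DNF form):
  (d & ~g) | (d & ~i)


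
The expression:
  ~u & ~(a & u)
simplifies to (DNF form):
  ~u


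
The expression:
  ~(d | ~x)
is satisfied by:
  {x: True, d: False}


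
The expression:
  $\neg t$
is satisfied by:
  {t: False}


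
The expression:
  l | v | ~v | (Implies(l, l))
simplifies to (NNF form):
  True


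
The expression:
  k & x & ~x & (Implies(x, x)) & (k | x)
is never true.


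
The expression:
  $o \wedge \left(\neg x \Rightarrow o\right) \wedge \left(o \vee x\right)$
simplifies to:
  $o$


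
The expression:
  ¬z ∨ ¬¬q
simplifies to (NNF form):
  q ∨ ¬z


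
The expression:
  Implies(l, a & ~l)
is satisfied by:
  {l: False}


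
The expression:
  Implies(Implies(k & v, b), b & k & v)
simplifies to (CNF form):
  k & v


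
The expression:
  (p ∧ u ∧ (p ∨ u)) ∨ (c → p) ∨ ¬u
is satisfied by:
  {p: True, u: False, c: False}
  {u: False, c: False, p: False}
  {p: True, c: True, u: False}
  {c: True, u: False, p: False}
  {p: True, u: True, c: False}
  {u: True, p: False, c: False}
  {p: True, c: True, u: True}


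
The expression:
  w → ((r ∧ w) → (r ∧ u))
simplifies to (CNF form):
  u ∨ ¬r ∨ ¬w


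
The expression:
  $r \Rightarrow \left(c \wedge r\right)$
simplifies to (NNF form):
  $c \vee \neg r$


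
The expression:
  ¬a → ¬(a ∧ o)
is always true.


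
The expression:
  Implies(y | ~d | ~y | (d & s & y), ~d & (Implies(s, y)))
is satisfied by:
  {y: True, s: False, d: False}
  {s: False, d: False, y: False}
  {y: True, s: True, d: False}


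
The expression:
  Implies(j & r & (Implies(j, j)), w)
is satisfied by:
  {w: True, r: False, j: False}
  {w: False, r: False, j: False}
  {j: True, w: True, r: False}
  {j: True, w: False, r: False}
  {r: True, w: True, j: False}
  {r: True, w: False, j: False}
  {r: True, j: True, w: True}


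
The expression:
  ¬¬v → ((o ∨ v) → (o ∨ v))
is always true.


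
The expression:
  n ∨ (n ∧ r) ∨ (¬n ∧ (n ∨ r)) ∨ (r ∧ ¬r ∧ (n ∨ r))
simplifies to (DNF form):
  n ∨ r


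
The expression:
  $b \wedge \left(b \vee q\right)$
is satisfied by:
  {b: True}


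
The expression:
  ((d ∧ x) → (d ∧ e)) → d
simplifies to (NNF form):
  d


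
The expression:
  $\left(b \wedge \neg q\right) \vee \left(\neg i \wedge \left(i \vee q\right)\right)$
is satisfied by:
  {b: True, i: False, q: False}
  {q: True, b: True, i: False}
  {q: True, i: False, b: False}
  {b: True, i: True, q: False}


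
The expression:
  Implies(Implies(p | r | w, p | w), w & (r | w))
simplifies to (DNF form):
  w | (r & ~p)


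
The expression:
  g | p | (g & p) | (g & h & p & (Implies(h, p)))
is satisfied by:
  {g: True, p: True}
  {g: True, p: False}
  {p: True, g: False}


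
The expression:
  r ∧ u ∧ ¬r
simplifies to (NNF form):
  False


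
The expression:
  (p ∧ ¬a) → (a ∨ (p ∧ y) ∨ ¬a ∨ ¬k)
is always true.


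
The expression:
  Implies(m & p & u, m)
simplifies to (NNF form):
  True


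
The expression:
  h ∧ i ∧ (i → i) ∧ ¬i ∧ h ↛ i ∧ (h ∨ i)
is never true.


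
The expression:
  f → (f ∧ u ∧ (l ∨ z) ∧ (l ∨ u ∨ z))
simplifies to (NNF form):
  (l ∧ u) ∨ (u ∧ z) ∨ ¬f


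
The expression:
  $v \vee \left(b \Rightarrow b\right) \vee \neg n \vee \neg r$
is always true.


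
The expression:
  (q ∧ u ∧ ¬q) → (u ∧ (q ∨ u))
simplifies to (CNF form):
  True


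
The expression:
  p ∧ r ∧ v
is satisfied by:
  {r: True, p: True, v: True}


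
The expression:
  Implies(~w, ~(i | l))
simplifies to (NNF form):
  w | (~i & ~l)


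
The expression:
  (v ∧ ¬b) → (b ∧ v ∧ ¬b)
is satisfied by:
  {b: True, v: False}
  {v: False, b: False}
  {v: True, b: True}


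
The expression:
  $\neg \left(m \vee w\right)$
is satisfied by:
  {w: False, m: False}


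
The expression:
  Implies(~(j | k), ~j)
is always true.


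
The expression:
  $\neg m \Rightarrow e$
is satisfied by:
  {m: True, e: True}
  {m: True, e: False}
  {e: True, m: False}


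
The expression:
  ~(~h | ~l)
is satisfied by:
  {h: True, l: True}


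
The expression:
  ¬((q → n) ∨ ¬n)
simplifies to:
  False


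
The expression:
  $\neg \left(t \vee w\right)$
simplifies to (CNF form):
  $\neg t \wedge \neg w$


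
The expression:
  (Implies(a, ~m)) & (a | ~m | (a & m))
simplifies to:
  ~m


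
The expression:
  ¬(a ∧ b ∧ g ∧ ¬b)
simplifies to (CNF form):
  True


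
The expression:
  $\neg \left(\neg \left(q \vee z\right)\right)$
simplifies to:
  $q \vee z$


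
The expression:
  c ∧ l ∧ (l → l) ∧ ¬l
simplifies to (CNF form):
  False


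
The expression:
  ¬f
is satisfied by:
  {f: False}


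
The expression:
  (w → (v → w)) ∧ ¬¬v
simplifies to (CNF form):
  v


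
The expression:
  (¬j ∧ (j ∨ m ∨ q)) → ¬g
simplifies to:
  j ∨ (¬m ∧ ¬q) ∨ ¬g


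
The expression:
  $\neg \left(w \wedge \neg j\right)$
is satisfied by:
  {j: True, w: False}
  {w: False, j: False}
  {w: True, j: True}


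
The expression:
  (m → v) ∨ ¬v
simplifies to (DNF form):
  True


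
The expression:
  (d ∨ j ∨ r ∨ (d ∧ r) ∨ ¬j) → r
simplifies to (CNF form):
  r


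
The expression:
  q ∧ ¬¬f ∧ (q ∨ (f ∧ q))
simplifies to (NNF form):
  f ∧ q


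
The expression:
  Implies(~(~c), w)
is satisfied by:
  {w: True, c: False}
  {c: False, w: False}
  {c: True, w: True}


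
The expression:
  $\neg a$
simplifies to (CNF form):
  $\neg a$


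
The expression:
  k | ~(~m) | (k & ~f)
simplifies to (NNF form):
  k | m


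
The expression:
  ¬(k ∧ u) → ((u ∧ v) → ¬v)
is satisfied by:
  {k: True, u: False, v: False}
  {u: False, v: False, k: False}
  {k: True, v: True, u: False}
  {v: True, u: False, k: False}
  {k: True, u: True, v: False}
  {u: True, k: False, v: False}
  {k: True, v: True, u: True}


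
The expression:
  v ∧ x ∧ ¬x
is never true.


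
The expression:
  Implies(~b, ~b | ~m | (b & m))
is always true.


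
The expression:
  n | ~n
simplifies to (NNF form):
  True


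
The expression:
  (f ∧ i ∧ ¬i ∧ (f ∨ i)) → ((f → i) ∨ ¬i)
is always true.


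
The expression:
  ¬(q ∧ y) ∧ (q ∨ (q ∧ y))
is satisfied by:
  {q: True, y: False}


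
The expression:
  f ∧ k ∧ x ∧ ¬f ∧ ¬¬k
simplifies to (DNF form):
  False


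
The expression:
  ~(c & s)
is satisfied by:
  {s: False, c: False}
  {c: True, s: False}
  {s: True, c: False}


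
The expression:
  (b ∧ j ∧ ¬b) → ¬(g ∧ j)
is always true.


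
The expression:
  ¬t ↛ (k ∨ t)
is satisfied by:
  {t: False, k: False}


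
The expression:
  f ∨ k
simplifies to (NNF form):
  f ∨ k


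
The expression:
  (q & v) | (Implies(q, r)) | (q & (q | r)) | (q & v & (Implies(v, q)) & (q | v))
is always true.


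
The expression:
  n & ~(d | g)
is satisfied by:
  {n: True, g: False, d: False}


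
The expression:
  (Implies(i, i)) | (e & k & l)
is always true.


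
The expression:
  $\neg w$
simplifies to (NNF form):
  $\neg w$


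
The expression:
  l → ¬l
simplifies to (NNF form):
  ¬l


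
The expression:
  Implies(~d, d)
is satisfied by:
  {d: True}


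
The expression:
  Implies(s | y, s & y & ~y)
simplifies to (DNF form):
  ~s & ~y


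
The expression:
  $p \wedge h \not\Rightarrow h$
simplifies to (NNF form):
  $\text{False}$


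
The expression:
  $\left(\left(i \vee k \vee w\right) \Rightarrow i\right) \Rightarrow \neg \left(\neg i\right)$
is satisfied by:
  {i: True, k: True, w: True}
  {i: True, k: True, w: False}
  {i: True, w: True, k: False}
  {i: True, w: False, k: False}
  {k: True, w: True, i: False}
  {k: True, w: False, i: False}
  {w: True, k: False, i: False}


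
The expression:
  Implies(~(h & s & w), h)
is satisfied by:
  {h: True}


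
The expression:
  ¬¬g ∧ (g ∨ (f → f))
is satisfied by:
  {g: True}


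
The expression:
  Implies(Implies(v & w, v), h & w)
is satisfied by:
  {h: True, w: True}


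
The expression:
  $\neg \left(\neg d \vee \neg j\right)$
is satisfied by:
  {j: True, d: True}


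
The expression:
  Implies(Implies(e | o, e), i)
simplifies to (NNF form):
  i | (o & ~e)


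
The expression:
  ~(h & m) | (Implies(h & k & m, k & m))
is always true.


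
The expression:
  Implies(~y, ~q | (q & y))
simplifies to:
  y | ~q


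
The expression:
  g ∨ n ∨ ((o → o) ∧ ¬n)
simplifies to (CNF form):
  True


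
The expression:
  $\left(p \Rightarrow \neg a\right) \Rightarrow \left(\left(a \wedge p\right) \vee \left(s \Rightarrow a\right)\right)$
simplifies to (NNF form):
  $a \vee \neg s$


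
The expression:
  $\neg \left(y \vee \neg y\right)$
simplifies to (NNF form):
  $\text{False}$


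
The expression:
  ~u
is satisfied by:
  {u: False}


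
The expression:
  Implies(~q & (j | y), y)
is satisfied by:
  {y: True, q: True, j: False}
  {y: True, q: False, j: False}
  {q: True, y: False, j: False}
  {y: False, q: False, j: False}
  {j: True, y: True, q: True}
  {j: True, y: True, q: False}
  {j: True, q: True, y: False}


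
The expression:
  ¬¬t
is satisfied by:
  {t: True}


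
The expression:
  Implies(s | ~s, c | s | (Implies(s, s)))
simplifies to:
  True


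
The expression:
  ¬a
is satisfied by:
  {a: False}


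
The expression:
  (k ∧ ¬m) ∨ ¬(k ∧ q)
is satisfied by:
  {k: False, q: False, m: False}
  {m: True, k: False, q: False}
  {q: True, k: False, m: False}
  {m: True, q: True, k: False}
  {k: True, m: False, q: False}
  {m: True, k: True, q: False}
  {q: True, k: True, m: False}


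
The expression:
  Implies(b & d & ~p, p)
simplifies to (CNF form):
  p | ~b | ~d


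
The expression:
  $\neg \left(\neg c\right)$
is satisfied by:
  {c: True}


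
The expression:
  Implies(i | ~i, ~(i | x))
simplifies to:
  ~i & ~x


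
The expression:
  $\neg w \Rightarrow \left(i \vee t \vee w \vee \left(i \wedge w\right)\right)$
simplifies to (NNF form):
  $i \vee t \vee w$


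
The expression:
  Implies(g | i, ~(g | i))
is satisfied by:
  {g: False, i: False}


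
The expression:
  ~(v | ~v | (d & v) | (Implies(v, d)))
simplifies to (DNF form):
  False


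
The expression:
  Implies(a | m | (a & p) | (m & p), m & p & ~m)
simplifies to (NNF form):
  ~a & ~m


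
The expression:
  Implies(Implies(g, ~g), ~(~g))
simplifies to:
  g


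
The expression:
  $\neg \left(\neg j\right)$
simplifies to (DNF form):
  $j$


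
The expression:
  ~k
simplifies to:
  ~k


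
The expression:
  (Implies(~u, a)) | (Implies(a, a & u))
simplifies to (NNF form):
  True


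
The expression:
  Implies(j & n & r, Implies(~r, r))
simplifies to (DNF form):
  True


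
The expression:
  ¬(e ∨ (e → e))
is never true.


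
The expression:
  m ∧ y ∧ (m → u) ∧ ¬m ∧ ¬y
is never true.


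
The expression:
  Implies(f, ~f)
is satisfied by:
  {f: False}


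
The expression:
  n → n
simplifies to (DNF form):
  True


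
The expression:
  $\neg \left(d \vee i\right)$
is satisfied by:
  {d: False, i: False}


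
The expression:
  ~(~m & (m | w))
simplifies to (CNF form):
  m | ~w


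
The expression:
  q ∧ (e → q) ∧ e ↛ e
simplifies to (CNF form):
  False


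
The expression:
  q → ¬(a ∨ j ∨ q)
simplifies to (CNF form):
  ¬q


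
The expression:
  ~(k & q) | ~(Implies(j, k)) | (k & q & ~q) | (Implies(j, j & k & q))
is always true.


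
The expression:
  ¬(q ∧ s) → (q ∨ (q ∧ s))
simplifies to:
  q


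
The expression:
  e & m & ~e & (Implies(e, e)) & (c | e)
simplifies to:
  False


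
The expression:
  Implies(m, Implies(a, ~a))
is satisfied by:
  {m: False, a: False}
  {a: True, m: False}
  {m: True, a: False}


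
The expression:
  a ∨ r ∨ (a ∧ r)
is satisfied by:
  {r: True, a: True}
  {r: True, a: False}
  {a: True, r: False}


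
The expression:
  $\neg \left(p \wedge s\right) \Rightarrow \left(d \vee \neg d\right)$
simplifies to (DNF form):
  $\text{True}$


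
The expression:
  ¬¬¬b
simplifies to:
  ¬b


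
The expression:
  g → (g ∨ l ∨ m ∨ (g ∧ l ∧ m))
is always true.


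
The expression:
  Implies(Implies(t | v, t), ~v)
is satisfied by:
  {v: False, t: False}
  {t: True, v: False}
  {v: True, t: False}


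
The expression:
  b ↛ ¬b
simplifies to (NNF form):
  b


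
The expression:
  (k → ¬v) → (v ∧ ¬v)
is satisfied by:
  {k: True, v: True}


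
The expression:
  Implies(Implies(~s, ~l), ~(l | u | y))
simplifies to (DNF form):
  (l & ~l) | (l & ~s) | (l & ~l & ~u) | (l & ~l & ~y) | (l & ~s & ~u) | (l & ~s & ~y) | (~l & ~u & ~y) | (~s & ~u & ~y)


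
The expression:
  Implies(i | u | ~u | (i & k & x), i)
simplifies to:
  i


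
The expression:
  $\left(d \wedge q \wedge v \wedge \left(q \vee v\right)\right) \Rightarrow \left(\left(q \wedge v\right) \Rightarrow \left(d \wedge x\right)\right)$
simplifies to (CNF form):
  $x \vee \neg d \vee \neg q \vee \neg v$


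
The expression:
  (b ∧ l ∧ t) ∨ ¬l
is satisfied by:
  {t: True, b: True, l: False}
  {t: True, b: False, l: False}
  {b: True, t: False, l: False}
  {t: False, b: False, l: False}
  {t: True, l: True, b: True}


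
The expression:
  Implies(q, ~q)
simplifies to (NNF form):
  ~q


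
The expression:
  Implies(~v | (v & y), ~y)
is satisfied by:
  {y: False}


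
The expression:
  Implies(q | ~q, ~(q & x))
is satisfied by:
  {q: False, x: False}
  {x: True, q: False}
  {q: True, x: False}


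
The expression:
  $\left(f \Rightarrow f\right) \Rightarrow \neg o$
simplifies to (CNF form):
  $\neg o$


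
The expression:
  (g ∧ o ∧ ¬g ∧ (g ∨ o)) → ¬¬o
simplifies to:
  True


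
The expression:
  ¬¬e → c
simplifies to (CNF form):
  c ∨ ¬e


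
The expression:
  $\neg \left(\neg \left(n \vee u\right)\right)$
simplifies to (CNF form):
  $n \vee u$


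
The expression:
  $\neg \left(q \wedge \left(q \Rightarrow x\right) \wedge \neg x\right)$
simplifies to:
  $\text{True}$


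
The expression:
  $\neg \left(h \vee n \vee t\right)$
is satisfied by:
  {n: False, t: False, h: False}


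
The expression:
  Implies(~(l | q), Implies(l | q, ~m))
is always true.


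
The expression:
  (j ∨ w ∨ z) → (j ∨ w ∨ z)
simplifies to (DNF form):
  True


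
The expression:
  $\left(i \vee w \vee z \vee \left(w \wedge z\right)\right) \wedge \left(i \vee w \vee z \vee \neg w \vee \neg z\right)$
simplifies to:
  $i \vee w \vee z$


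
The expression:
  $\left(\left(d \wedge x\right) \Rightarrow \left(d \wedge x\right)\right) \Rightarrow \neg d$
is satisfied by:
  {d: False}


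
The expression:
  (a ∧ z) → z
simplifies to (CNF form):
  True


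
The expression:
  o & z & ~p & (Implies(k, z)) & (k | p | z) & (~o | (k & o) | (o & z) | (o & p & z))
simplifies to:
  o & z & ~p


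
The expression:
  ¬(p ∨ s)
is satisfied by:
  {p: False, s: False}


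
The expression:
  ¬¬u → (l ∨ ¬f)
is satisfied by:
  {l: True, u: False, f: False}
  {u: False, f: False, l: False}
  {f: True, l: True, u: False}
  {f: True, u: False, l: False}
  {l: True, u: True, f: False}
  {u: True, l: False, f: False}
  {f: True, u: True, l: True}


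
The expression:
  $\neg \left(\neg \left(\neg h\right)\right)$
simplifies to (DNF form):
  $\neg h$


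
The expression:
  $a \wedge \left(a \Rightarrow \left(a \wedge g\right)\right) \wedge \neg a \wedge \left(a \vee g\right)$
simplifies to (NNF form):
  $\text{False}$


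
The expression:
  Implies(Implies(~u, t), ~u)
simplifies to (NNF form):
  ~u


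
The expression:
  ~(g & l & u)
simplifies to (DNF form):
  ~g | ~l | ~u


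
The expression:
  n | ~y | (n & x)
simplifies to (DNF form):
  n | ~y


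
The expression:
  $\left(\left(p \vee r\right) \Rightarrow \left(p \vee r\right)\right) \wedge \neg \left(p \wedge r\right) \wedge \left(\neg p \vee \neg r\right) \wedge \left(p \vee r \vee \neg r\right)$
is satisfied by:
  {p: False, r: False}
  {r: True, p: False}
  {p: True, r: False}


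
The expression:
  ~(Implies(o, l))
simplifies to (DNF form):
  o & ~l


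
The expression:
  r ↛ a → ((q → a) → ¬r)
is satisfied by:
  {a: True, q: True, r: False}
  {a: True, q: False, r: False}
  {q: True, a: False, r: False}
  {a: False, q: False, r: False}
  {r: True, a: True, q: True}
  {r: True, a: True, q: False}
  {r: True, q: True, a: False}


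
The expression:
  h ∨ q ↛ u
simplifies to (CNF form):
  (h ∨ q) ∧ (h ∨ ¬u)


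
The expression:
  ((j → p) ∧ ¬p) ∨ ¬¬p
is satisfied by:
  {p: True, j: False}
  {j: False, p: False}
  {j: True, p: True}


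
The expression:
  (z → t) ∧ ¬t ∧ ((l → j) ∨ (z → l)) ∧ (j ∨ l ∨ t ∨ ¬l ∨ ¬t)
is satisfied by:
  {z: False, t: False}


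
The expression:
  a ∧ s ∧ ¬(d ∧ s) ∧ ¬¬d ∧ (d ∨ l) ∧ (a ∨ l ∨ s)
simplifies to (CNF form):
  False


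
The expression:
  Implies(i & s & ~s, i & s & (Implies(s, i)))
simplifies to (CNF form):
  True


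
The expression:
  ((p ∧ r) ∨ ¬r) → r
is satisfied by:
  {r: True}


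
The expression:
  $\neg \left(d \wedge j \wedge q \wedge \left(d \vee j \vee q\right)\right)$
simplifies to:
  $\neg d \vee \neg j \vee \neg q$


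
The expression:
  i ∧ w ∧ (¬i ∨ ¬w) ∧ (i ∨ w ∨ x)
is never true.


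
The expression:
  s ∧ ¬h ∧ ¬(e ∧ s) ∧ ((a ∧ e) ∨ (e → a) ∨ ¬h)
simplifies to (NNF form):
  s ∧ ¬e ∧ ¬h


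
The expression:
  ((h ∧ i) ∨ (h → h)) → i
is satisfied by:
  {i: True}


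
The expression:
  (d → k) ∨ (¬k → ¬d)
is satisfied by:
  {k: True, d: False}
  {d: False, k: False}
  {d: True, k: True}


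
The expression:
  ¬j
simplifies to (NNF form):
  ¬j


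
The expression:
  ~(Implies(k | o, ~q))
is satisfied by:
  {k: True, o: True, q: True}
  {k: True, q: True, o: False}
  {o: True, q: True, k: False}


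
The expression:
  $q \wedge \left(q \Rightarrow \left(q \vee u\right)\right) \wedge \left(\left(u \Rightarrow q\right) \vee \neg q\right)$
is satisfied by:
  {q: True}


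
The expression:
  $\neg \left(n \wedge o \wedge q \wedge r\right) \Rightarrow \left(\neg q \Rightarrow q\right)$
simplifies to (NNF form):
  $q$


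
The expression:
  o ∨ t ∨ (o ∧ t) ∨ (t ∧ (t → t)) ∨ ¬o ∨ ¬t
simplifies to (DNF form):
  True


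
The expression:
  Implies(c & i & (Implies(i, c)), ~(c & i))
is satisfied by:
  {c: False, i: False}
  {i: True, c: False}
  {c: True, i: False}


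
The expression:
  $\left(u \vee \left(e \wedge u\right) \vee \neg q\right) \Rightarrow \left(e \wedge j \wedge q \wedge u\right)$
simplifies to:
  $q \wedge \left(e \vee \neg u\right) \wedge \left(j \vee \neg u\right)$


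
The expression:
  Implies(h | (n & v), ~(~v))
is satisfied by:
  {v: True, h: False}
  {h: False, v: False}
  {h: True, v: True}


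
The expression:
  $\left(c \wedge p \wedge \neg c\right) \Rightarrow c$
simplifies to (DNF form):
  $\text{True}$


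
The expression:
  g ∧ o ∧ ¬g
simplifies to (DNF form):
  False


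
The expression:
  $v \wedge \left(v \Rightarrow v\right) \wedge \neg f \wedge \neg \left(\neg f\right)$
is never true.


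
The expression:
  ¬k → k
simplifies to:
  k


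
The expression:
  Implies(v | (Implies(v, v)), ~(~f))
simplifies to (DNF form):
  f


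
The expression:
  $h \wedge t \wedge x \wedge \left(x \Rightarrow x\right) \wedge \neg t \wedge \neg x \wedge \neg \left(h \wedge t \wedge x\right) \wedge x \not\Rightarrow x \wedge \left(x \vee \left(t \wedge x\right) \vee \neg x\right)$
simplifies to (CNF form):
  $\text{False}$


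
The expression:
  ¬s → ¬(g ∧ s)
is always true.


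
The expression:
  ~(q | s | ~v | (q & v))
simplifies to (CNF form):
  v & ~q & ~s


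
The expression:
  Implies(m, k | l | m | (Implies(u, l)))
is always true.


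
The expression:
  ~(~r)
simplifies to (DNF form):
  r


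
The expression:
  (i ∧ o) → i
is always true.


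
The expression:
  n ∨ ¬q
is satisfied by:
  {n: True, q: False}
  {q: False, n: False}
  {q: True, n: True}


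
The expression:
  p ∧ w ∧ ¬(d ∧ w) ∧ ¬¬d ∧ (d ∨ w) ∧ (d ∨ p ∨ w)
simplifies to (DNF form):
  False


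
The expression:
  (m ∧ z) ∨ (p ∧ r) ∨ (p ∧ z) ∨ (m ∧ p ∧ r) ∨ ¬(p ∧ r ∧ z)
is always true.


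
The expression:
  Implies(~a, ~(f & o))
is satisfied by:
  {a: True, o: False, f: False}
  {o: False, f: False, a: False}
  {f: True, a: True, o: False}
  {f: True, o: False, a: False}
  {a: True, o: True, f: False}
  {o: True, a: False, f: False}
  {f: True, o: True, a: True}


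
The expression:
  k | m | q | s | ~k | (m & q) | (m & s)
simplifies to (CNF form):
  True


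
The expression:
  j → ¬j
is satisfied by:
  {j: False}


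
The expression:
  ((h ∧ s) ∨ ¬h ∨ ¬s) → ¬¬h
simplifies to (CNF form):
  h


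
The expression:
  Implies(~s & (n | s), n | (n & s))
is always true.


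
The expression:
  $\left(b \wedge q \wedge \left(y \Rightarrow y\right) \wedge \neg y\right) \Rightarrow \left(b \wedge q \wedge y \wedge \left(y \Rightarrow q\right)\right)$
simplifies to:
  $y \vee \neg b \vee \neg q$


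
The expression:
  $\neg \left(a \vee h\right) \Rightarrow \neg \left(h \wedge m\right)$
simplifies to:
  $\text{True}$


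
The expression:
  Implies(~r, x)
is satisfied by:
  {r: True, x: True}
  {r: True, x: False}
  {x: True, r: False}


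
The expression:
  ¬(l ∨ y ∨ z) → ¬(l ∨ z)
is always true.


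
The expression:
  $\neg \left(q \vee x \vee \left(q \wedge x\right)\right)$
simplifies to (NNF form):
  $\neg q \wedge \neg x$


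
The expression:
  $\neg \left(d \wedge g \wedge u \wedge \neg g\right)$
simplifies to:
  $\text{True}$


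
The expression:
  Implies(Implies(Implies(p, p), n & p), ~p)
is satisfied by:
  {p: False, n: False}
  {n: True, p: False}
  {p: True, n: False}


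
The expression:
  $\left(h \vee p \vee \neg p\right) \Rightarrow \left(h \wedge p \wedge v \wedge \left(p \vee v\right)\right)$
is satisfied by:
  {h: True, p: True, v: True}


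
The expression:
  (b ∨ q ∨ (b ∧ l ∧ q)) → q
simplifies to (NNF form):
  q ∨ ¬b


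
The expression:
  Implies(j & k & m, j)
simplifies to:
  True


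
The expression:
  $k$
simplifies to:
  $k$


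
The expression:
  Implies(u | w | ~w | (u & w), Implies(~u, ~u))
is always true.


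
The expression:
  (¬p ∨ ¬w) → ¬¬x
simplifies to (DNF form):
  x ∨ (p ∧ w)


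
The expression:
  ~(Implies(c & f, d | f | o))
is never true.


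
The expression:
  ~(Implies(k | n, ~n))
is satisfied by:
  {n: True}


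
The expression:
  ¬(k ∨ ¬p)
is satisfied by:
  {p: True, k: False}


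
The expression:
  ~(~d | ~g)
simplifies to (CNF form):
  d & g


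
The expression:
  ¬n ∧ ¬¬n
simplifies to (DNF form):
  False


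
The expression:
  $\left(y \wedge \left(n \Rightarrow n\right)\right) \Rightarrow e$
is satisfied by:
  {e: True, y: False}
  {y: False, e: False}
  {y: True, e: True}


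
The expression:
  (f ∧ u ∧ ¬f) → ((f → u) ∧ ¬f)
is always true.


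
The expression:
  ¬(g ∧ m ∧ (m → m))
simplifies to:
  ¬g ∨ ¬m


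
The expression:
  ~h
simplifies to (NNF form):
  ~h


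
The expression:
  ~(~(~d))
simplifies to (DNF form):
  ~d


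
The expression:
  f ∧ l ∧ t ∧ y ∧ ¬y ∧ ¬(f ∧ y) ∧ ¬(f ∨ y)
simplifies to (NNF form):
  False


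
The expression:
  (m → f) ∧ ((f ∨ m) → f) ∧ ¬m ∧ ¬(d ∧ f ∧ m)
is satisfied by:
  {m: False}


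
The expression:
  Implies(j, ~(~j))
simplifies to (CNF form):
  True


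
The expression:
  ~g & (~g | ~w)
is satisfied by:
  {g: False}


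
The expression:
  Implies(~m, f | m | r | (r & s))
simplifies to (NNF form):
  f | m | r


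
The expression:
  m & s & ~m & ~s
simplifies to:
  False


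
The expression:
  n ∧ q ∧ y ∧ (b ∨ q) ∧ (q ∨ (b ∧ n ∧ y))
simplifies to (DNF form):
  n ∧ q ∧ y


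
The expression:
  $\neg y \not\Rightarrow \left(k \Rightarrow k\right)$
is never true.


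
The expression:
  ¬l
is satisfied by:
  {l: False}


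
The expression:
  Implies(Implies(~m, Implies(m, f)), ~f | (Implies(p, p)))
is always true.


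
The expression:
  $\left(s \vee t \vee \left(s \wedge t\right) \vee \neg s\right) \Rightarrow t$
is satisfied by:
  {t: True}


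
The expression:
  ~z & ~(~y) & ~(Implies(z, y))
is never true.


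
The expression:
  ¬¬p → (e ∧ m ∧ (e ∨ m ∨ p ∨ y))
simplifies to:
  (e ∧ m) ∨ ¬p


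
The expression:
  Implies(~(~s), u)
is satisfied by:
  {u: True, s: False}
  {s: False, u: False}
  {s: True, u: True}


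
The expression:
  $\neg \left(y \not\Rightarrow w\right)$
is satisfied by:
  {w: True, y: False}
  {y: False, w: False}
  {y: True, w: True}


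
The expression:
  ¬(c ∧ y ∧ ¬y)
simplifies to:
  True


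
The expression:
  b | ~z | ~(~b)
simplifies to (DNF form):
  b | ~z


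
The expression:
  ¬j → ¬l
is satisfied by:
  {j: True, l: False}
  {l: False, j: False}
  {l: True, j: True}


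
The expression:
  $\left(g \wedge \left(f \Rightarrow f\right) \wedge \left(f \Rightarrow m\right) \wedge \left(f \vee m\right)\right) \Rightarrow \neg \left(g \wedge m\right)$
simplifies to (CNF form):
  $\neg g \vee \neg m$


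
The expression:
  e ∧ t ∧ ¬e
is never true.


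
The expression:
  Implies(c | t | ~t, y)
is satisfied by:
  {y: True}


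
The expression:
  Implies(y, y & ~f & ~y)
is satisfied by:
  {y: False}


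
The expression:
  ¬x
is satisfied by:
  {x: False}


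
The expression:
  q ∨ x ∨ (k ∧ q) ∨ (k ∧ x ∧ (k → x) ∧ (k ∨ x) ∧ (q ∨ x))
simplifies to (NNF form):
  q ∨ x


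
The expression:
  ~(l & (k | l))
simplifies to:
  ~l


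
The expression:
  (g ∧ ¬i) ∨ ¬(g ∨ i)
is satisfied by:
  {i: False}


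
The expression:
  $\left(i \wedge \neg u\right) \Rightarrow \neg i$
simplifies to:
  $u \vee \neg i$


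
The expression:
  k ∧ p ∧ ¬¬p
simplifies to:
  k ∧ p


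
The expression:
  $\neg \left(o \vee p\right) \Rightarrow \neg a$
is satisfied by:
  {o: True, p: True, a: False}
  {o: True, p: False, a: False}
  {p: True, o: False, a: False}
  {o: False, p: False, a: False}
  {a: True, o: True, p: True}
  {a: True, o: True, p: False}
  {a: True, p: True, o: False}


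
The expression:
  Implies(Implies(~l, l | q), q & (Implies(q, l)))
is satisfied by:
  {l: False, q: False}
  {q: True, l: True}


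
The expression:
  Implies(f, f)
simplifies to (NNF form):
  True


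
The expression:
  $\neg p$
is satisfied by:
  {p: False}


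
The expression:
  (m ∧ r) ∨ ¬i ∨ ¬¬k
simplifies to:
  k ∨ (m ∧ r) ∨ ¬i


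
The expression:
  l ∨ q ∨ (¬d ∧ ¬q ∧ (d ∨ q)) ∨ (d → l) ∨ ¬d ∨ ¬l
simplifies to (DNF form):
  True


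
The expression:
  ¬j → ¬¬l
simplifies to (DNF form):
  j ∨ l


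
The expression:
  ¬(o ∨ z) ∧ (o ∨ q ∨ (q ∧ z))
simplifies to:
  q ∧ ¬o ∧ ¬z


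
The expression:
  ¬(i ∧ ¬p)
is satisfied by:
  {p: True, i: False}
  {i: False, p: False}
  {i: True, p: True}


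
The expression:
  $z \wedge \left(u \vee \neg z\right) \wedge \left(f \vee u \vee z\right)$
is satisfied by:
  {z: True, u: True}


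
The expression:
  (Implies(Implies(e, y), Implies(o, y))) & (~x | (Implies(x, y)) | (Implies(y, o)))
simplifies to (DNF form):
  e | y | ~o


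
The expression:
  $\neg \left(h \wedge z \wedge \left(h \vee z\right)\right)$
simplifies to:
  $\neg h \vee \neg z$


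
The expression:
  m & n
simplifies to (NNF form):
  m & n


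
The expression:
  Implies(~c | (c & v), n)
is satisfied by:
  {n: True, c: True, v: False}
  {n: True, c: False, v: False}
  {n: True, v: True, c: True}
  {n: True, v: True, c: False}
  {c: True, v: False, n: False}


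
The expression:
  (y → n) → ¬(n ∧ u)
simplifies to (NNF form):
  ¬n ∨ ¬u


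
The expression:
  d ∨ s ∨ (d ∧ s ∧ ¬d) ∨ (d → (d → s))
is always true.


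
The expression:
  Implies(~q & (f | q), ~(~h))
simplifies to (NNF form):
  h | q | ~f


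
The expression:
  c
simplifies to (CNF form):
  c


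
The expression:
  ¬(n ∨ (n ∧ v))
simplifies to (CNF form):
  ¬n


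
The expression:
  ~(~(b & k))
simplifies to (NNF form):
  b & k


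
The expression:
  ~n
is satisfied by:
  {n: False}


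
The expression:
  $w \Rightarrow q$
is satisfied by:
  {q: True, w: False}
  {w: False, q: False}
  {w: True, q: True}


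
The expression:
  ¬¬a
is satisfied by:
  {a: True}


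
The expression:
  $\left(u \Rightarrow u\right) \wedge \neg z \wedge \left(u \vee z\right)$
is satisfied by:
  {u: True, z: False}


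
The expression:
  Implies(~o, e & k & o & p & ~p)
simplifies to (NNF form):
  o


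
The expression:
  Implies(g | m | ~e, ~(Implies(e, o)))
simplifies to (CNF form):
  e & (~g | ~o) & (~m | ~o)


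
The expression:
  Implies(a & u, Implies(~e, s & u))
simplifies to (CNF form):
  e | s | ~a | ~u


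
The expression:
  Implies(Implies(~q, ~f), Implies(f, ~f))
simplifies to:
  ~f | ~q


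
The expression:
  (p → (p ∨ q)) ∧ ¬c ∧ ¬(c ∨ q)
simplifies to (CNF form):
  ¬c ∧ ¬q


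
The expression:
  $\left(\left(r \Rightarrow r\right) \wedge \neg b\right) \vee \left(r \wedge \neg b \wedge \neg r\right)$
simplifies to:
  $\neg b$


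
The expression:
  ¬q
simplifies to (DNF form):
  ¬q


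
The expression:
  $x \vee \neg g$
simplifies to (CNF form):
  $x \vee \neg g$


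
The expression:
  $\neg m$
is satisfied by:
  {m: False}


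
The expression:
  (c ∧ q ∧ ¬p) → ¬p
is always true.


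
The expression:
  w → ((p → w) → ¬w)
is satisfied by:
  {w: False}


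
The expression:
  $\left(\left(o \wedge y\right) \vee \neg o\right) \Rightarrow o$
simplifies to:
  $o$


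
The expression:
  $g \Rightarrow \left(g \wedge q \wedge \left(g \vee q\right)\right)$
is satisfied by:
  {q: True, g: False}
  {g: False, q: False}
  {g: True, q: True}


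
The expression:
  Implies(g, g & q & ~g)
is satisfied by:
  {g: False}


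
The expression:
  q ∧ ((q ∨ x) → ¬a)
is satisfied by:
  {q: True, a: False}


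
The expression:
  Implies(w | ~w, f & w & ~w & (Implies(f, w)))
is never true.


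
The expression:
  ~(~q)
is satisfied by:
  {q: True}


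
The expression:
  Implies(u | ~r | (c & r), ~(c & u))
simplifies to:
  ~c | ~u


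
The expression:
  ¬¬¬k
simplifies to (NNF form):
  ¬k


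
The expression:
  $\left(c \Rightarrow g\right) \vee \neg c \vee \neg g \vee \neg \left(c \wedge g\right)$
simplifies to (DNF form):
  $\text{True}$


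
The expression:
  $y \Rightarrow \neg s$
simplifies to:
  $\neg s \vee \neg y$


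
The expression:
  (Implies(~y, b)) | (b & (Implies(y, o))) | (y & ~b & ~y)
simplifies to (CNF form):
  b | y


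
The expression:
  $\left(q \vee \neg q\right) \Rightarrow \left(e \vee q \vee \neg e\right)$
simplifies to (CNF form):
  $\text{True}$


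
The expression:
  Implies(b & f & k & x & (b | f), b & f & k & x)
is always true.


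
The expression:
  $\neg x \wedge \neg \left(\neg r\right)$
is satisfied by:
  {r: True, x: False}


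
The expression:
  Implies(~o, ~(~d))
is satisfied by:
  {d: True, o: True}
  {d: True, o: False}
  {o: True, d: False}


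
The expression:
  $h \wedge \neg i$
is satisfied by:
  {h: True, i: False}


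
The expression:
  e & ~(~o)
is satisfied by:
  {e: True, o: True}


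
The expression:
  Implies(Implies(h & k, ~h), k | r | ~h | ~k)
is always true.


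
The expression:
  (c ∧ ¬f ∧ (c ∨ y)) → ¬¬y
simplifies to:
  f ∨ y ∨ ¬c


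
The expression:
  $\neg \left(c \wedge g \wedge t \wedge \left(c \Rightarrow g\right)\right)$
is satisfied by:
  {g: False, c: False, t: False}
  {t: True, g: False, c: False}
  {c: True, g: False, t: False}
  {t: True, c: True, g: False}
  {g: True, t: False, c: False}
  {t: True, g: True, c: False}
  {c: True, g: True, t: False}


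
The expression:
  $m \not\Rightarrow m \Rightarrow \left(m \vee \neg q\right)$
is always true.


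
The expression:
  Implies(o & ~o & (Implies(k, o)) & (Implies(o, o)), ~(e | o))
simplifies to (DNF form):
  True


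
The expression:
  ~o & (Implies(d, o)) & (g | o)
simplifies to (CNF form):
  g & ~d & ~o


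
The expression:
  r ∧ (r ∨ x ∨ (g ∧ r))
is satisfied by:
  {r: True}


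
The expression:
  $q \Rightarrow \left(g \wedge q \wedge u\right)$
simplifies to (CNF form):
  $\left(g \vee \neg q\right) \wedge \left(u \vee \neg q\right)$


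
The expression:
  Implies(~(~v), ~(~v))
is always true.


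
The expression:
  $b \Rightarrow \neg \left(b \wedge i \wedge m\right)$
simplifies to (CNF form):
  $\neg b \vee \neg i \vee \neg m$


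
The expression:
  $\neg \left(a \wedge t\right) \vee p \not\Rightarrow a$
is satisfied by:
  {t: False, a: False}
  {a: True, t: False}
  {t: True, a: False}


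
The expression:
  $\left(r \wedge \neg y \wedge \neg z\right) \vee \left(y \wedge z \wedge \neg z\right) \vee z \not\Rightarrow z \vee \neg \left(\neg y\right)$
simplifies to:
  $y \vee \left(r \wedge \neg z\right)$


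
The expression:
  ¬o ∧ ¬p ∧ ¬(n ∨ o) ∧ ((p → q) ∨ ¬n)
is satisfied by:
  {n: False, o: False, p: False}


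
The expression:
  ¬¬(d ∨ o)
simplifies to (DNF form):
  d ∨ o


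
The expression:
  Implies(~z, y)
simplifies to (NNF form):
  y | z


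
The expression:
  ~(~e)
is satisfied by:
  {e: True}


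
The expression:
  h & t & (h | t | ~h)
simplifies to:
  h & t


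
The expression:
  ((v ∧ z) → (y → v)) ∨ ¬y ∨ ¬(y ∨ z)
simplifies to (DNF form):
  True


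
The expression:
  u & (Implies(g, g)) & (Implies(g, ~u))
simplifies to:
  u & ~g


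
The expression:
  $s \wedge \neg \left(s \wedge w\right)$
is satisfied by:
  {s: True, w: False}
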